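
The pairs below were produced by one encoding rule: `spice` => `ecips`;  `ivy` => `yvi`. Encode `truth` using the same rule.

hturt

The output letters match the input read backwards: spice reversed is ecips. It's just the letters in reverse order.
On truth: reverse → hturt.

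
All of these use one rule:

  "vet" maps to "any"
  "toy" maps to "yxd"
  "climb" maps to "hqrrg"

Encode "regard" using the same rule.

wnljwi

Two shifts are in play — +9 for a/e/i/o/u, +5 for every other letter.
On regard: r(cons)+5=w, e(vowel)+9=n, g(cons)+5=l, a(vowel)+9=j, r(cons)+5=w, d(cons)+5=i.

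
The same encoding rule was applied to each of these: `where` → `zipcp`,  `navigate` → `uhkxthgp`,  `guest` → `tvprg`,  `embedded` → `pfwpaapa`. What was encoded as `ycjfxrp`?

Each letter's alphabet position (a=0..z=25) is mapped through 15·x+7 mod 26 — an affine cipher.
Decoding ycjfxrp: y(24)→7·(24−7)≡15=p; c(2)→7·(2−7)≡17=r; j(9)→7·(9−7)≡14=o; f(5)→7·(5−7)≡12=m; x(23)→7·(23−7)≡8=i; r(17)→7·(17−7)≡18=s; p(15)→7·(15−7)≡4=e (all mod 26).

promise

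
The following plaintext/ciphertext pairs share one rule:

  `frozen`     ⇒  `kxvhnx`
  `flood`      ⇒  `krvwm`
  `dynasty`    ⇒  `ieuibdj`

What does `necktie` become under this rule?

Each letter shifts forward by (position + 5), i.e. 5, 6, 7, … — the shift grows by one for each successive letter.
On necktie: n+5=s, e+6=k, c+7=j, k+8=s, t+9=c, i+10=s, e+11=p.

skjscsp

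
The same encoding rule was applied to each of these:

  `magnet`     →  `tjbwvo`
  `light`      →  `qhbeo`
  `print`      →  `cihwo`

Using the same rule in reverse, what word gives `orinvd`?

turkey

m(12)→t(19) and a(0)→j(9) fit y≡3x+9 (mod 26); the inverse of 3 mod 26 is 9. Treating letters as 0–25, the rule is x ↦ 3x + 9 (mod 26).
Reversing it on orinvd: o(14)→9·(14−9)≡19=t; r(17)→9·(17−9)≡20=u; i(8)→9·(8−9)≡17=r; n(13)→9·(13−9)≡10=k; v(21)→9·(21−9)≡4=e; d(3)→9·(3−9)≡24=y (all mod 26).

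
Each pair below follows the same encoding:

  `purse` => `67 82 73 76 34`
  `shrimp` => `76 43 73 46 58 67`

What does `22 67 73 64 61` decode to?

apron

p(#16)→67 and u(#21)→82: differences scale by 3, so n = 3·pos + 19. With a=1..z=26, the number is 3·pos + 19.
Decoding 22 67 73 64 61: 22→(22−19)÷3=1=a, 67→(67−19)÷3=16=p, 73→(73−19)÷3=18=r, 64→(64−19)÷3=15=o, 61→(61−19)÷3=14=n.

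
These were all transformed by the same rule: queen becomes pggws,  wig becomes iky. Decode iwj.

hug

The output letters match the input read backwards, each shifted +2: queen reversed is neeuq. The word is reversed, then every letter is shifted forward by 2.
Decoding iwj: shift back: i−2=g, w−2=u, j−2=h → guh; then reverse → hug.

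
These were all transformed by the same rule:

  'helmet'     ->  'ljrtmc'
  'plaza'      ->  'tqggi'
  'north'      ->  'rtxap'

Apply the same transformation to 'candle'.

Each letter shifts forward by (position + 4), i.e. 4, 5, 6, … — the shift grows by one for each successive letter.
On candle: c+4=g, a+5=f, n+6=t, d+7=k, l+8=t, e+9=n.

gftktn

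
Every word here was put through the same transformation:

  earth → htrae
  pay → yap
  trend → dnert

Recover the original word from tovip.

pivot

The output letters match the input read backwards: earth reversed is htrae. The word is simply reversed.
Undoing it on tovip: then reverse → pivot.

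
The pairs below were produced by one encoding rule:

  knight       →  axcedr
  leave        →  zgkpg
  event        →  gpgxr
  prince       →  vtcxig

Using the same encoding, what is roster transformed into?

twsrgt

k(10)→a(0) and n(13)→x(23) fit y≡25x+10 (mod 26); the inverse of 25 mod 26 is 25. Treating letters as 0–25, the rule is x ↦ 25x + 10 (mod 26).
For roster: r(17)→25·17+10≡19=t; o(14)→25·14+10≡22=w; s(18)→25·18+10≡18=s; t(19)→25·19+10≡17=r; e(4)→25·4+10≡6=g; r(17)→25·17+10≡19=t (all mod 26).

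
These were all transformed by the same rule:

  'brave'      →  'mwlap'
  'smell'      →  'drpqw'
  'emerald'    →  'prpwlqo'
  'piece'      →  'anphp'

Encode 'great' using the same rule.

rwpfe

Shifts by position in brave: pos 0: b→m (+11), pos 1: r→w (+5), pos 2: a→l (+11), pos 3: v→a (+5) — repeating every 2. It's a Vigenère-style cipher with numeric key [11,5]: position i shifts by key[i mod 2].
Applying it to great: g+11=r, r+5=w, e+11=p, a+5=f, t+11=e.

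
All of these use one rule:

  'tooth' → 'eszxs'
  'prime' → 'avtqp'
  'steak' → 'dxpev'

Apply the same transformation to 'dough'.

Shifts by position in tooth: pos 0: t→e (+11), pos 1: o→s (+4), pos 2: o→z (+11), pos 3: t→x (+4) — repeating every 2. The shifts repeat in a cycle of length 2: positions 0,1,… shift by +11, +4, then the pattern repeats.
For dough: d+11=o, o+4=s, u+11=f, g+4=k, h+11=s.

osfks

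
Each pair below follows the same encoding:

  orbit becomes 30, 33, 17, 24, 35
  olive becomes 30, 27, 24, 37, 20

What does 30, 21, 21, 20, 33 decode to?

o is letter #15 and maps to 30: an offset of 15. The number is (letter's place in the alphabet, a=1) + 15.
Reversing it on 30, 21, 21, 20, 33: 30→(30−15)÷1=15=o, 21→(21−15)÷1=6=f, 21→(21−15)÷1=6=f, 20→(20−15)÷1=5=e, 33→(33−15)÷1=18=r.

offer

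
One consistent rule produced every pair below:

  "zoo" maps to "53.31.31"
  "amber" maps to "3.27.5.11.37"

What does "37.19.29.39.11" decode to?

z(#26)→53 and o(#15)→31: differences scale by 2, so n = 2·pos + 1. Each letter becomes 2×(its alphabet position, a=1..z=26) + 1.
Undoing it on 37.19.29.39.11: 37→(37−1)÷2=18=r, 19→(19−1)÷2=9=i, 29→(29−1)÷2=14=n, 39→(39−1)÷2=19=s, 11→(11−1)÷2=5=e.

rinse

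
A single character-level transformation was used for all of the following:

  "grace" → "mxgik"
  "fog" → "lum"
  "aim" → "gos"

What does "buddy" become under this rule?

hajje

Compare letters: g→m is +6, r→x is +6, a→g is +6 — a constant shift. This is a Caesar cipher with shift 6.
On buddy: b+6=h, u+6=a, d+6=j, d+6=j, y+6=e.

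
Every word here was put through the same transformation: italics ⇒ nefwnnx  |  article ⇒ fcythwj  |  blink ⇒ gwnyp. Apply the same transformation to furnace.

Shifts by position in italics: pos 0: i→n (+5), pos 1: t→e (+11), pos 2: a→f (+5), pos 3: l→w (+11) — repeating every 2. It's a Vigenère-style cipher with numeric key [5,11]: position i shifts by key[i mod 2].
Applying it to furnace: f+5=k, u+11=f, r+5=w, n+11=y, a+5=f, c+11=n, e+5=j.

kfwyfnj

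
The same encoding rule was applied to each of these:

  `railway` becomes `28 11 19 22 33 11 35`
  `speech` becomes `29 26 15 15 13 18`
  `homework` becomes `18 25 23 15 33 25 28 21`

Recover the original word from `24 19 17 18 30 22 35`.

nightly

r is letter #18 and maps to 28: an offset of 10. Letters become their 1-based position plus 10 (so a→11, b→12, …).
Reversing it on 24 19 17 18 30 22 35: 24→(24−10)÷1=14=n, 19→(19−10)÷1=9=i, 17→(17−10)÷1=7=g, 18→(18−10)÷1=8=h, 30→(30−10)÷1=20=t, 22→(22−10)÷1=12=l, 35→(35−10)÷1=25=y.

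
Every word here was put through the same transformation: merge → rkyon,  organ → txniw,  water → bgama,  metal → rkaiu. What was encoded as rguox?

In merge: m→r is +5, e→k is +6, r→y is +7, g→o is +8 — the shift increases by 1 each position. The shift increases by 1 at each position, starting from +5: 5, 6, 7, ….
Decoding rguox: r−5=m, g−6=a, u−7=n, o−8=g, x−9=o.

mango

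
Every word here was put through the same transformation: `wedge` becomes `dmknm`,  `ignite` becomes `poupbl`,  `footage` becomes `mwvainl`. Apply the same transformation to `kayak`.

Shifts by position in wedge: pos 0: w→d (+7), pos 1: e→m (+8), pos 2: d→k (+7), pos 3: g→n (+7), pos 4: e→m (+8) — repeating every 3. A repeating key of period 3 is used — shifts +7, +8, +7 over and over.
On kayak: k+7=r, a+8=i, y+7=f, a+7=h, k+8=s.

rifhs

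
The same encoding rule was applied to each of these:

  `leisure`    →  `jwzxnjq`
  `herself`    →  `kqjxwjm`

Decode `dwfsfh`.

The output letters match the input read backwards, each shifted +5: leisure reversed is erusiel. Two steps: reverse the string, then apply a Caesar shift of +5.
Reversing it on dwfsfh: shift back: d−5=y, w−5=r, f−5=a, s−5=n, f−5=a, h−5=c → yranac; then reverse → canary.

canary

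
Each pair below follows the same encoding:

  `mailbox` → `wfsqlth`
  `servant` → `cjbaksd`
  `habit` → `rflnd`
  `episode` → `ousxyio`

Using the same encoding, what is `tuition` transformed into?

Shifts by position in mailbox: pos 0: m→w (+10), pos 1: a→f (+5), pos 2: i→s (+10), pos 3: l→q (+5) — repeating every 2. The shifts repeat in a cycle of length 2: positions 0,1,… shift by +10, +5, then the pattern repeats.
For tuition: t+10=d, u+5=z, i+10=s, t+5=y, i+10=s, o+5=t, n+10=x.

dzsystx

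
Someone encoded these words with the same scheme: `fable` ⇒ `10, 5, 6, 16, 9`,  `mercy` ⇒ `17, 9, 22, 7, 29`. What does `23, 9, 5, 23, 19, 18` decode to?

season

f is letter #6 and maps to 10: an offset of 4. Letters become their 1-based position plus 4 (so a→5, b→6, …).
Undoing it on 23, 9, 5, 23, 19, 18: 23→(23−4)÷1=19=s, 9→(9−4)÷1=5=e, 5→(5−4)÷1=1=a, 23→(23−4)÷1=19=s, 19→(19−4)÷1=15=o, 18→(18−4)÷1=14=n.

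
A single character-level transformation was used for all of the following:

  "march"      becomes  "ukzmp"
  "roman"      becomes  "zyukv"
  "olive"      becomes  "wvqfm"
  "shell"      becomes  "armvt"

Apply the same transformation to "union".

cxqyv

The shifts repeat in a cycle of length 2: positions 0,1,… shift by +8, +10, then the pattern repeats.
Applying it to union: u+8=c, n+10=x, i+8=q, o+10=y, n+8=v.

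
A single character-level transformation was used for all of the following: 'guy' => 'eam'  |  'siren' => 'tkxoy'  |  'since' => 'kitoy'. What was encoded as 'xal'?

The output letters match the input read backwards, each shifted +6: guy reversed is yug. Read the word backwards and shift each letter +6.
Reversing it on xal: shift back: x−6=r, a−6=u, l−6=f → ruf; then reverse → fur.

fur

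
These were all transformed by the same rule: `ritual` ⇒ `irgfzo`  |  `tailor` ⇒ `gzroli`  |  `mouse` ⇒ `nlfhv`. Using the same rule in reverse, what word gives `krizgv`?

Each pair mirrors across the alphabet (r↔i, i↔r, t↔g): positions sum to 25. This is the alphabet-reversal cipher (Atbash): a becomes z, b becomes y, etc.
Decoding krizgv: k↔p, r↔i, i↔r, z↔a, g↔t, v↔e.

pirate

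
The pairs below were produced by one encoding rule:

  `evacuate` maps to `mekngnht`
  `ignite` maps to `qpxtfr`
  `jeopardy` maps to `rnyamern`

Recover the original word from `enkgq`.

In evacuate: e→m is +8, v→e is +9, a→k is +10, c→n is +11 — the shift increases by 1 each position. The shift increases by 1 at each position, starting from +8: 8, 9, 10, ….
Undoing it on enkgq: e−8=w, n−9=e, k−10=a, g−11=v, q−12=e.

weave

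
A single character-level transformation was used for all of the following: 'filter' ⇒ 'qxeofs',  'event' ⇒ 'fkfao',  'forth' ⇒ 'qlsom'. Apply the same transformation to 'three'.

omsff

This is an affine cipher: with a=0,…,z=25, each position x becomes (11x+13) mod 26.
On three: t(19)→11·19+13≡14=o; h(7)→11·7+13≡12=m; r(17)→11·17+13≡18=s; e(4)→11·4+13≡5=f; e(4)→11·4+13≡5=f (all mod 26).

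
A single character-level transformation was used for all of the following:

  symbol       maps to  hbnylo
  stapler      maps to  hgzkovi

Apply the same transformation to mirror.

nriili

Each pair mirrors across the alphabet (s↔h, y↔b, m↔n): positions sum to 25. Each letter is replaced by its mirror in the alphabet: a↔z, b↔y, c↔x, and so on (the Atbash cipher).
For mirror: m↔n, i↔r, r↔i, r↔i, o↔l, r↔i.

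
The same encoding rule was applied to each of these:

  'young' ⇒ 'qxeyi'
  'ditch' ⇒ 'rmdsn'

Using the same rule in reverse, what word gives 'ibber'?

hurry

The output letters match the input read backwards, each shifted +10: young reversed is gnuoy. Two steps: reverse the string, then apply a Caesar shift of +10.
Undoing it on ibber: shift back: i−10=y, b−10=r, b−10=r, e−10=u, r−10=h → yrruh; then reverse → hurry.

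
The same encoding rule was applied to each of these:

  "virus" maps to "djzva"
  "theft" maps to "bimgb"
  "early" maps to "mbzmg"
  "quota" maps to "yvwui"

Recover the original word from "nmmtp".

flesh

Shifts by position in virus: pos 0: v→d (+8), pos 1: i→j (+1), pos 2: r→z (+8), pos 3: u→v (+1) — repeating every 2. It's a Vigenère-style cipher with numeric key [8,1]: position i shifts by key[i mod 2].
Undoing it on nmmtp: n−8=f, m−1=l, m−8=e, t−1=s, p−8=h.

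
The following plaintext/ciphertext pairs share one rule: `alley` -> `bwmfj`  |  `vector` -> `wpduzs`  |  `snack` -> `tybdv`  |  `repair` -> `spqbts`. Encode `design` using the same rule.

Shifts by position in alley: pos 0: a→b (+1), pos 1: l→w (+11), pos 2: l→m (+1), pos 3: e→f (+1), pos 4: y→j (+11) — repeating every 3. It's a Vigenère-style cipher with numeric key [1,11,1]: position i shifts by key[i mod 3].
On design: d+1=e, e+11=p, s+1=t, i+1=j, g+11=r, n+1=o.

eptjro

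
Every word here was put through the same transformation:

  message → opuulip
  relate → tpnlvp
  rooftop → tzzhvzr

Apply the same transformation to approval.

lrrtzxln

The shift depends on letter class: consonant m→o is +2, but vowel e→p is +11. Two shifts are in play — +11 for a/e/i/o/u, +2 for every other letter.
Applying it to approval: a(vowel)+11=l, p(cons)+2=r, p(cons)+2=r, r(cons)+2=t, o(vowel)+11=z, v(cons)+2=x, a(vowel)+11=l, l(cons)+2=n.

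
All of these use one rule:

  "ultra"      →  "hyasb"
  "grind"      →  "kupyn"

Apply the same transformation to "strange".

lnuhyaz

The word is reversed, then every letter is shifted forward by 7.
On strange: reverse → egnarts; then shift: e+7=l, g+7=n, n+7=u, a+7=h, r+7=y, t+7=a, s+7=z.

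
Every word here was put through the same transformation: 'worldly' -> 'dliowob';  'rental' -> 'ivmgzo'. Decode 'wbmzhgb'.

dynasty

Each letter is replaced by its mirror in the alphabet: a↔z, b↔y, c↔x, and so on (the Atbash cipher).
Reversing it on wbmzhgb: w↔d, b↔y, m↔n, z↔a, h↔s, g↔t, b↔y.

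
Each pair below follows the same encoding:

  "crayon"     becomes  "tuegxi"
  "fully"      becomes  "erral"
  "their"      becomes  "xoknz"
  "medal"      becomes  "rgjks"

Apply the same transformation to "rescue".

kaiykx

The output letters match the input read backwards, each shifted +6: crayon reversed is noyarc. Read the word backwards and shift each letter +6.
Applying it to rescue: reverse → eucser; then shift: e+6=k, u+6=a, c+6=i, s+6=y, e+6=k, r+6=x.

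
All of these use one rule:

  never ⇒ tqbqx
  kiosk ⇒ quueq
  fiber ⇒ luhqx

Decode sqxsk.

merge

It's a Vigenère-style cipher with numeric key [6,12]: position i shifts by key[i mod 2].
Reversing it on sqxsk: s−6=m, q−12=e, x−6=r, s−12=g, k−6=e.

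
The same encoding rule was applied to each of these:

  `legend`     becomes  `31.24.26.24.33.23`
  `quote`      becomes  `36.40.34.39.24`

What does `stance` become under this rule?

l is letter #12 and maps to 31: an offset of 19. Each letter is replaced by its alphabet position (a=1..z=26) + 19.
For stance: s=19→38, t=20→39, a=1→20, n=14→33, c=3→22, e=5→24.

38.39.20.33.22.24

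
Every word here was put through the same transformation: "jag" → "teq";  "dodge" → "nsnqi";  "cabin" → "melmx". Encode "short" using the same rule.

Two shifts are in play — +4 for a/e/i/o/u, +10 for every other letter.
Applying it to short: s(cons)+10=c, h(cons)+10=r, o(vowel)+4=s, r(cons)+10=b, t(cons)+10=d.

crsbd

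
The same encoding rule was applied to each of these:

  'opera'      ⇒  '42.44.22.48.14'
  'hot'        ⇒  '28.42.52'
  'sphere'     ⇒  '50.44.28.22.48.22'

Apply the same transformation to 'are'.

o(#15)→42 and p(#16)→44: differences scale by 2, so n = 2·pos + 12. With a=1..z=26, the number is 2·pos + 12.
Applying it to are: a=1→14, r=18→48, e=5→22.

14.48.22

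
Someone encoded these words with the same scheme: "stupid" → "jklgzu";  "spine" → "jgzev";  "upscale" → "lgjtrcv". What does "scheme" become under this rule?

jtyvdv

Compare letters: s→j is +17, t→k is +17, u→l is +17 — a constant shift. It's a constant shift of +17 (ROT17).
On scheme: s+17=j, c+17=t, h+17=y, e+17=v, m+17=d, e+17=v.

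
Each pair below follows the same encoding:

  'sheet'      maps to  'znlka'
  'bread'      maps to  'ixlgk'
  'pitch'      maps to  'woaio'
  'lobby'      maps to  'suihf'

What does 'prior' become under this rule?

Shifts by position in sheet: pos 0: s→z (+7), pos 1: h→n (+6), pos 2: e→l (+7), pos 3: e→k (+6) — repeating every 2. A repeating key of period 2 is used — shifts +7, +6 over and over.
On prior: p+7=w, r+6=x, i+7=p, o+6=u, r+7=y.

wxpuy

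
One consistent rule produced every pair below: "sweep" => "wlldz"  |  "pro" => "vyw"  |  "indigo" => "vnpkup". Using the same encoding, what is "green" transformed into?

The output letters match the input read backwards, each shifted +7: sweep reversed is peews. The word is reversed, then every letter is shifted forward by 7.
Applying it to green: reverse → neerg; then shift: n+7=u, e+7=l, e+7=l, r+7=y, g+7=n.

ullyn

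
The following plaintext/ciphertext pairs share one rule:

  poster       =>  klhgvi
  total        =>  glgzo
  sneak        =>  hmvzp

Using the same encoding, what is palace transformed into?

kzozxv

Each pair mirrors across the alphabet (p↔k, o↔l, s↔h): positions sum to 25. This is the alphabet-reversal cipher (Atbash): a becomes z, b becomes y, etc.
On palace: p↔k, a↔z, l↔o, a↔z, c↔x, e↔v.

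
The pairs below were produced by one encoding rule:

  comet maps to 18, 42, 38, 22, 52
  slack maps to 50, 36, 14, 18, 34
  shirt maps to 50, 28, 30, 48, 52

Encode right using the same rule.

c(#3)→18 and o(#15)→42: differences scale by 2, so n = 2·pos + 12. The formula is n = 2×(alphabet index, a=1) + 12.
For right: r=18→48, i=9→30, g=7→26, h=8→28, t=20→52.

48, 30, 26, 28, 52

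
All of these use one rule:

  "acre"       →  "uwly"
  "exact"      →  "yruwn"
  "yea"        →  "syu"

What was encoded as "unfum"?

Compare letters: a→u is +20, c→w is +20, r→l is +20 — a constant shift. It's a constant shift of +20 (ROT20).
Undoing it on unfum: u−20=a, n−20=t, f−20=l, u−20=a, m−20=s.

atlas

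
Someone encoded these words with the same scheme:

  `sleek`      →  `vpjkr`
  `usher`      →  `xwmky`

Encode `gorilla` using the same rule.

jswostj

In sleek: s→v is +3, l→p is +4, e→j is +5, e→k is +6 — the shift increases by 1 each position. Letter i (0-indexed) is shifted by i+3, so successive shifts are 3, 4, 5, ….
For gorilla: g+3=j, o+4=s, r+5=w, i+6=o, l+7=s, l+8=t, a+9=j.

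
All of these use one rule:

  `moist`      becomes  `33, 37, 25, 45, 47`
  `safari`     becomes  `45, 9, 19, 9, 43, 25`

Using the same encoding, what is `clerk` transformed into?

13, 31, 17, 43, 29

m(#13)→33 and o(#15)→37: differences scale by 2, so n = 2·pos + 7. The formula is n = 2×(alphabet index, a=1) + 7.
Applying it to clerk: c=3→13, l=12→31, e=5→17, r=18→43, k=11→29.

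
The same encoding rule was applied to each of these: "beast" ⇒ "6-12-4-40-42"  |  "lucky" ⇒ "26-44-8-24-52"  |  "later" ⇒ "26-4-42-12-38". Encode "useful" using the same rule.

With a=1..z=26, the number is 2·pos + 2.
Applying it to useful: u=21→44, s=19→40, e=5→12, f=6→14, u=21→44, l=12→26.

44-40-12-14-44-26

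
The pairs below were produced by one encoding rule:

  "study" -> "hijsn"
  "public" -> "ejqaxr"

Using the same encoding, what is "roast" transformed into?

gdphi

Compare letters: s→h is +15, t→i is +15, u→j is +15 — a constant shift. Each letter is shifted forward by 15 in the alphabet (a Caesar shift of +15).
Applying it to roast: r+15=g, o+15=d, a+15=p, s+15=h, t+15=i.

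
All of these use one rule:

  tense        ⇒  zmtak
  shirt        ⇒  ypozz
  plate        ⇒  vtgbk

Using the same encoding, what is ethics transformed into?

The shifts repeat in a cycle of length 2: positions 0,1,… shift by +6, +8, then the pattern repeats.
On ethics: e+6=k, t+8=b, h+6=n, i+8=q, c+6=i, s+8=a.

kbnqia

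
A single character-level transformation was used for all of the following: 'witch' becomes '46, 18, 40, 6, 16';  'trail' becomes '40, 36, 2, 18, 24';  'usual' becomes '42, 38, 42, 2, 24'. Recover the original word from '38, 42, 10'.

sue

The formula is n = 2×(alphabet index, a=1).
Reversing it on 38, 42, 10: 38→(38−0)÷2=19=s, 42→(42−0)÷2=21=u, 10→(10−0)÷2=5=e.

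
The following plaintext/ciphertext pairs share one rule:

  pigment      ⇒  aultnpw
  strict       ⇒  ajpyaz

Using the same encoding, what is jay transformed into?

fhq

Two steps: reverse the string, then apply a Caesar shift of +7.
On jay: reverse → yaj; then shift: y+7=f, a+7=h, j+7=q.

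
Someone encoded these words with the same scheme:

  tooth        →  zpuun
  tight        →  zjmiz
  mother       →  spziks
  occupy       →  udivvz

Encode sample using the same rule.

ybsqrf

Shifts by position in tooth: pos 0: t→z (+6), pos 1: o→p (+1), pos 2: o→u (+6), pos 3: t→u (+1) — repeating every 2. It's a Vigenère-style cipher with numeric key [6,1]: position i shifts by key[i mod 2].
For sample: s+6=y, a+1=b, m+6=s, p+1=q, l+6=r, e+1=f.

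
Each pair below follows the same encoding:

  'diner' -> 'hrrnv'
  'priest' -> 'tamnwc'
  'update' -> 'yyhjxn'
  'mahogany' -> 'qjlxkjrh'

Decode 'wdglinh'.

succeed

Shifts by position in diner: pos 0: d→h (+4), pos 1: i→r (+9), pos 2: n→r (+4), pos 3: e→n (+9) — repeating every 2. The shifts repeat in a cycle of length 2: positions 0,1,… shift by +4, +9, then the pattern repeats.
Reversing it on wdglinh: w−4=s, d−9=u, g−4=c, l−9=c, i−4=e, n−9=e, h−4=d.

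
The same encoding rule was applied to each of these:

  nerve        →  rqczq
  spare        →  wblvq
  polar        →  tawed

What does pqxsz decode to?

lemon

Shifts by position in nerve: pos 0: n→r (+4), pos 1: e→q (+12), pos 2: r→c (+11), pos 3: v→z (+4), pos 4: e→q (+12) — repeating every 3. It's a Vigenère-style cipher with numeric key [4,12,11]: position i shifts by key[i mod 3].
Reversing it on pqxsz: p−4=l, q−12=e, x−11=m, s−4=o, z−12=n.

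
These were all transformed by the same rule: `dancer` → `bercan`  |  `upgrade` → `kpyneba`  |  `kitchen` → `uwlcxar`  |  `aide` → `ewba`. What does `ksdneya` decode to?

d(3)→b(1) and a(0)→e(4) fit y≡25x+4 (mod 26); the inverse of 25 mod 26 is 25. Each letter's alphabet position (a=0..z=25) is mapped through 25·x+4 mod 26 — an affine cipher.
Undoing it on ksdneya: k(10)→25·(10−4)≡20=u; s(18)→25·(18−4)≡12=m; d(3)→25·(3−4)≡1=b; n(13)→25·(13−4)≡17=r; e(4)→25·(4−4)≡0=a; y(24)→25·(24−4)≡6=g; a(0)→25·(0−4)≡4=e (all mod 26).

umbrage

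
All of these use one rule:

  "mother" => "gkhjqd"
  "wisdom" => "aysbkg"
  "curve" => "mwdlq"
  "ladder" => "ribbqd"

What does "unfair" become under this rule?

wvfiyd

m(12)→g(6) and o(14)→k(10) fit y≡15x+8 (mod 26); the inverse of 15 mod 26 is 7. This is an affine cipher: with a=0,…,z=25, each position x becomes (15x+8) mod 26.
On unfair: u(20)→15·20+8≡22=w; n(13)→15·13+8≡21=v; f(5)→15·5+8≡5=f; a(0)→15·0+8≡8=i; i(8)→15·8+8≡24=y; r(17)→15·17+8≡3=d (all mod 26).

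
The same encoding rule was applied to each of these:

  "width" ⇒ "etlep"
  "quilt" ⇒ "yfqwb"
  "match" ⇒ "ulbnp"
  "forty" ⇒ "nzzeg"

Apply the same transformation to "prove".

xcwgm

Shifts by position in width: pos 0: w→e (+8), pos 1: i→t (+11), pos 2: d→l (+8), pos 3: t→e (+11) — repeating every 2. It's a Vigenère-style cipher with numeric key [8,11]: position i shifts by key[i mod 2].
Applying it to prove: p+8=x, r+11=c, o+8=w, v+11=g, e+8=m.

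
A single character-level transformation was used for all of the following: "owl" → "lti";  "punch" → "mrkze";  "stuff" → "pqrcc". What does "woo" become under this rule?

tll

Compare letters: o→l is +23, w→t is +23, l→i is +23 — a constant shift. Each letter is shifted forward by 23 in the alphabet (a Caesar shift of +23).
For woo: w+23=t, o+23=l, o+23=l.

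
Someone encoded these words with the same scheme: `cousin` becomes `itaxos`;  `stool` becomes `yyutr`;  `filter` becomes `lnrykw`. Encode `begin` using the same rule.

The shifts repeat in a cycle of length 2: positions 0,1,… shift by +6, +5, then the pattern repeats.
Applying it to begin: b+6=h, e+5=j, g+6=m, i+5=n, n+6=t.

hjmnt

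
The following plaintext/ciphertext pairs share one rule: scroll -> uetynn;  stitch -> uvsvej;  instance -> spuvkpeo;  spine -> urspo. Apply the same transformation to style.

uvano

The shift depends on letter class: consonant s→u is +2, but vowel o→y is +10. Two shifts are in play — +10 for a/e/i/o/u, +2 for every other letter.
On style: s(cons)+2=u, t(cons)+2=v, y(cons)+2=a, l(cons)+2=n, e(vowel)+10=o.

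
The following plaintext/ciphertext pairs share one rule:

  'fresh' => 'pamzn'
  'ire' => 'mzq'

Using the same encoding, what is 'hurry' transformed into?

The output letters match the input read backwards, each shifted +8: fresh reversed is hserf. The word is reversed, then every letter is shifted forward by 8.
For hurry: reverse → yrruh; then shift: y+8=g, r+8=z, r+8=z, u+8=c, h+8=p.

gzzcp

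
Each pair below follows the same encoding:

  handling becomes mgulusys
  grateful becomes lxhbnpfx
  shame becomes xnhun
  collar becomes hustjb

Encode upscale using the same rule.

zvzkjvp

In handling: h→m is +5, a→g is +6, n→u is +7, d→l is +8 — the shift increases by 1 each position. Letter i (0-indexed) is shifted by i+5, so successive shifts are 5, 6, 7, ….
Applying it to upscale: u+5=z, p+6=v, s+7=z, c+8=k, a+9=j, l+10=v, e+11=p.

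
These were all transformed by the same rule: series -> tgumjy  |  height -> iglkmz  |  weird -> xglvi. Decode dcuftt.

Letter i (0-indexed) is shifted by i+1, so successive shifts are 1, 2, 3, ….
Decoding dcuftt: d−1=c, c−2=a, u−3=r, f−4=b, t−5=o, t−6=n.

carbon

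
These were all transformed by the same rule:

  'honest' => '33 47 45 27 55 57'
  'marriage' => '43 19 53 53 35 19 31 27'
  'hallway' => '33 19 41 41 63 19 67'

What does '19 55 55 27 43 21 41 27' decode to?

h(#8)→33 and o(#15)→47: differences scale by 2, so n = 2·pos + 17. With a=1..z=26, the number is 2·pos + 17.
Decoding 19 55 55 27 43 21 41 27: 19→(19−17)÷2=1=a, 55→(55−17)÷2=19=s, 55→(55−17)÷2=19=s, 27→(27−17)÷2=5=e, 43→(43−17)÷2=13=m, 21→(21−17)÷2=2=b, 41→(41−17)÷2=12=l, 27→(27−17)÷2=5=e.

assemble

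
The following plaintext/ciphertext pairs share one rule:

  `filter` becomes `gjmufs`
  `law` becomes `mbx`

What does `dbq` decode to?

cap

Compare letters: f→g is +1, i→j is +1, l→m is +1 — a constant shift. This is a Caesar cipher with shift 1.
Undoing it on dbq: d−1=c, b−1=a, q−1=p.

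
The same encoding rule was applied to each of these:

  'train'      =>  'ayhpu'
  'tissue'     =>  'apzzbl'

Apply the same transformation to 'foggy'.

mvnnf

Compare letters: t→a is +7, r→y is +7, a→h is +7 — a constant shift. This is a Caesar cipher with shift 7.
Applying it to foggy: f+7=m, o+7=v, g+7=n, g+7=n, y+7=f.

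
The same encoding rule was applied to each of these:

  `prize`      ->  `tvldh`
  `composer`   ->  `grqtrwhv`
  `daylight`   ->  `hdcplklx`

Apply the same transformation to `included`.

Vowels shift forward by 3 and consonants shift forward by 4.
For included: i(vowel)+3=l, n(cons)+4=r, c(cons)+4=g, l(cons)+4=p, u(vowel)+3=x, d(cons)+4=h, e(vowel)+3=h, d(cons)+4=h.

lrgpxhhh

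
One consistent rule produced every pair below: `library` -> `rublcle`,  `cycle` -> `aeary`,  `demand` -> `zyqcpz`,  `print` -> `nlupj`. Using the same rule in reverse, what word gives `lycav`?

l(11)→r(17) and i(8)→u(20) fit y≡25x+2 (mod 26); the inverse of 25 mod 26 is 25. Treating letters as 0–25, the rule is x ↦ 25x + 2 (mod 26).
Decoding lycav: l(11)→25·(11−2)≡17=r; y(24)→25·(24−2)≡4=e; c(2)→25·(2−2)≡0=a; a(0)→25·(0−2)≡2=c; v(21)→25·(21−2)≡7=h (all mod 26).

reach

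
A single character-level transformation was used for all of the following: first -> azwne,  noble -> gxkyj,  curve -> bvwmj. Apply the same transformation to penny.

ojggl

f(5)→a(0) and i(8)→z(25) fit y≡17x+19 (mod 26); the inverse of 17 mod 26 is 23. Each letter's alphabet position (a=0..z=25) is mapped through 17·x+19 mod 26 — an affine cipher.
For penny: p(15)→17·15+19≡14=o; e(4)→17·4+19≡9=j; n(13)→17·13+19≡6=g; n(13)→17·13+19≡6=g; y(24)→17·24+19≡11=l (all mod 26).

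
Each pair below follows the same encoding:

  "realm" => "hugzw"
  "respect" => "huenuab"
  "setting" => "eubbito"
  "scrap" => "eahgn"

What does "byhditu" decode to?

turbine

Treating letters as 0–25, the rule is x ↦ 23x + 6 (mod 26).
Undoing it on byhditu: b(1)→17·(1−6)≡19=t; y(24)→17·(24−6)≡20=u; h(7)→17·(7−6)≡17=r; d(3)→17·(3−6)≡1=b; i(8)→17·(8−6)≡8=i; t(19)→17·(19−6)≡13=n; u(20)→17·(20−6)≡4=e (all mod 26).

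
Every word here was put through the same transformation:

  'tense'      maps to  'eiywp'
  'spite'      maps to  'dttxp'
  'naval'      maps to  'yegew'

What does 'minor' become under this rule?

The shifts repeat in a cycle of length 2: positions 0,1,… shift by +11, +4, then the pattern repeats.
For minor: m+11=x, i+4=m, n+11=y, o+4=s, r+11=c.

xmysc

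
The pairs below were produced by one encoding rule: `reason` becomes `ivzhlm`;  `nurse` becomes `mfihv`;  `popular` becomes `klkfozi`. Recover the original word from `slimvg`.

This is the alphabet-reversal cipher (Atbash): a becomes z, b becomes y, etc.
Undoing it on slimvg: s↔h, l↔o, i↔r, m↔n, v↔e, g↔t.

hornet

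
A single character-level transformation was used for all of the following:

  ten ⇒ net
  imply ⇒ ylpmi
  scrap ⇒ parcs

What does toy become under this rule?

The output letters match the input read backwards: ten reversed is net. The word is simply reversed.
For toy: reverse → yot.

yot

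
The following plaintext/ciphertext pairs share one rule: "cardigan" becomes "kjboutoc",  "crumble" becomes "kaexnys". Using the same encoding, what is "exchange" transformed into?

mgmsmaut

In cardigan: c→k is +8, a→j is +9, r→b is +10, d→o is +11 — the shift increases by 1 each position. The shift increases by 1 at each position, starting from +8: 8, 9, 10, ….
Applying it to exchange: e+8=m, x+9=g, c+10=m, h+11=s, a+12=m, n+13=a, g+14=u, e+15=t.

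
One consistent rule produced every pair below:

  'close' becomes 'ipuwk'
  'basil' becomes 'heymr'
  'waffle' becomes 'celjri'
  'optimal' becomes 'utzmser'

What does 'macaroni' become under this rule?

Shifts by position in close: pos 0: c→i (+6), pos 1: l→p (+4), pos 2: o→u (+6), pos 3: s→w (+4) — repeating every 2. It's a Vigenère-style cipher with numeric key [6,4]: position i shifts by key[i mod 2].
For macaroni: m+6=s, a+4=e, c+6=i, a+4=e, r+6=x, o+4=s, n+6=t, i+4=m.

seiexstm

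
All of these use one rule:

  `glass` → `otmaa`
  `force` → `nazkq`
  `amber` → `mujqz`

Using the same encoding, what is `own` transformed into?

aev

Vowels shift forward by 12 and consonants shift forward by 8.
Applying it to own: o(vowel)+12=a, w(cons)+8=e, n(cons)+8=v.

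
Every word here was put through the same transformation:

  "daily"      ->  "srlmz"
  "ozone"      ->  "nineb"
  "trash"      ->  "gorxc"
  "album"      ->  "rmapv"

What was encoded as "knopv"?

d(3)→s(18) and a(0)→r(17) fit y≡9x+17 (mod 26); the inverse of 9 mod 26 is 3. Each letter's alphabet position (a=0..z=25) is mapped through 9·x+17 mod 26 — an affine cipher.
Decoding knopv: k(10)→3·(10−17)≡5=f; n(13)→3·(13−17)≡14=o; o(14)→3·(14−17)≡17=r; p(15)→3·(15−17)≡20=u; v(21)→3·(21−17)≡12=m (all mod 26).

forum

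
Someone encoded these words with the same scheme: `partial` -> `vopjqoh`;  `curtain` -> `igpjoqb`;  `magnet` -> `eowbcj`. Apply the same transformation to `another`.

p(15)→v(21) and a(0)→o(14) fit y≡23x+14 (mod 26); the inverse of 23 mod 26 is 17. This is an affine cipher: with a=0,…,z=25, each position x becomes (23x+14) mod 26.
Applying it to another: a(0)→23·0+14≡14=o; n(13)→23·13+14≡1=b; o(14)→23·14+14≡24=y; t(19)→23·19+14≡9=j; h(7)→23·7+14≡19=t; e(4)→23·4+14≡2=c; r(17)→23·17+14≡15=p (all mod 26).

obyjtcp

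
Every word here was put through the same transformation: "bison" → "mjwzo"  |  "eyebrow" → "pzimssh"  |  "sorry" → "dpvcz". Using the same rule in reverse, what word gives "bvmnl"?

quick

It's a Vigenère-style cipher with numeric key [11,1,4]: position i shifts by key[i mod 3].
Decoding bvmnl: b−11=q, v−1=u, m−4=i, n−11=c, l−1=k.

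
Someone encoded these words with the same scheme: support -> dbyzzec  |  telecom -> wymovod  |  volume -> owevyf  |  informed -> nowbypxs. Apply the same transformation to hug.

qer

The output letters match the input read backwards, each shifted +10: support reversed is troppus. Read the word backwards and shift each letter +10.
On hug: reverse → guh; then shift: g+10=q, u+10=e, h+10=r.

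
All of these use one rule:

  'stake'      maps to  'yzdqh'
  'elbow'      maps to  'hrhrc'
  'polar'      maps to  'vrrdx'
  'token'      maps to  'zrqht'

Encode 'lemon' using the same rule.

rhsrt

Two shifts are in play — +3 for a/e/i/o/u, +6 for every other letter.
On lemon: l(cons)+6=r, e(vowel)+3=h, m(cons)+6=s, o(vowel)+3=r, n(cons)+6=t.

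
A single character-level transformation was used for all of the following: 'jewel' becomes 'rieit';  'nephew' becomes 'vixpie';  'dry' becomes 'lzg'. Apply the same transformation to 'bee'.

The shift depends on letter class: consonant j→r is +8, but vowel e→i is +4. Vowels shift forward by 4 and consonants shift forward by 8.
For bee: b(cons)+8=j, e(vowel)+4=i, e(vowel)+4=i.

jii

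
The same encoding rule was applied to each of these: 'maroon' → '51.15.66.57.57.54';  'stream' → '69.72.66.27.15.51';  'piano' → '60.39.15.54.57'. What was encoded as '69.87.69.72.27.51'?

m(#13)→51 and a(#1)→15: differences scale by 3, so n = 3·pos + 12. Each letter becomes 3×(its alphabet position, a=1..z=26) + 12.
Reversing it on 69.87.69.72.27.51: 69→(69−12)÷3=19=s, 87→(87−12)÷3=25=y, 69→(69−12)÷3=19=s, 72→(72−12)÷3=20=t, 27→(27−12)÷3=5=e, 51→(51−12)÷3=13=m.

system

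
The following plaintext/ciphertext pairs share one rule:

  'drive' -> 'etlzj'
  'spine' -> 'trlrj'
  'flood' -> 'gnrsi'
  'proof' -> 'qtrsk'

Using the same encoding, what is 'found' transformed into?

gqxri

The shift increases by 1 at each position, starting from +1: 1, 2, 3, ….
For found: f+1=g, o+2=q, u+3=x, n+4=r, d+5=i.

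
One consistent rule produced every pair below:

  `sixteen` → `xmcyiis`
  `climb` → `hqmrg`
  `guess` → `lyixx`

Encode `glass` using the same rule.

lqexx

The shift depends on letter class: consonant s→x is +5, but vowel i→m is +4. Two shifts are in play — +4 for a/e/i/o/u, +5 for every other letter.
Applying it to glass: g(cons)+5=l, l(cons)+5=q, a(vowel)+4=e, s(cons)+5=x, s(cons)+5=x.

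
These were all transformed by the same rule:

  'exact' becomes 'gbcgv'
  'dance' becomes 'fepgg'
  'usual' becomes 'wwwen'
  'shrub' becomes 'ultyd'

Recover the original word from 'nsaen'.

loyal

A repeating key of period 2 is used — shifts +2, +4 over and over.
Decoding nsaen: n−2=l, s−4=o, a−2=y, e−4=a, n−2=l.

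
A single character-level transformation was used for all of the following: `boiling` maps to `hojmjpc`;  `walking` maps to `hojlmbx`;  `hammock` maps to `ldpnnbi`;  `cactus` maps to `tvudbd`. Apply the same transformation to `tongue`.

The output letters match the input read backwards, each shifted +1: boiling reversed is gniliob. Two steps: reverse the string, then apply a Caesar shift of +1.
Applying it to tongue: reverse → eugnot; then shift: e+1=f, u+1=v, g+1=h, n+1=o, o+1=p, t+1=u.

fvhopu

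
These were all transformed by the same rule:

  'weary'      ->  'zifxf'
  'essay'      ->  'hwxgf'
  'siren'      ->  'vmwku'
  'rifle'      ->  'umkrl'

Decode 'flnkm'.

chief

In weary: w→z is +3, e→i is +4, a→f is +5, r→x is +6 — the shift increases by 1 each position. Letter i (0-indexed) is shifted by i+3, so successive shifts are 3, 4, 5, ….
Decoding flnkm: f−3=c, l−4=h, n−5=i, k−6=e, m−7=f.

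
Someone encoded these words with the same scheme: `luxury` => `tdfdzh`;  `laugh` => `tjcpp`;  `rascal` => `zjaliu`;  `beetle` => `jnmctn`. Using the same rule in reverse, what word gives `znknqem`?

Shifts by position in luxury: pos 0: l→t (+8), pos 1: u→d (+9), pos 2: x→f (+8), pos 3: u→d (+9) — repeating every 2. It's a Vigenère-style cipher with numeric key [8,9]: position i shifts by key[i mod 2].
Undoing it on znknqem: z−8=r, n−9=e, k−8=c, n−9=e, q−8=i, e−9=v, m−8=e.

receive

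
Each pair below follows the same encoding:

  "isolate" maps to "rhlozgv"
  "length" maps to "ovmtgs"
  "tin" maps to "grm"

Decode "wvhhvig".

dessert

Letters are reflected about the middle of the alphabet (position → 25−position): Atbash.
Undoing it on wvhhvig: w↔d, v↔e, h↔s, h↔s, v↔e, i↔r, g↔t.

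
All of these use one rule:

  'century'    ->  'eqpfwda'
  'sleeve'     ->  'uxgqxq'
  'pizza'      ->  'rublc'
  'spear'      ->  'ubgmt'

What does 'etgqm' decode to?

cheek

Shifts by position in century: pos 0: c→e (+2), pos 1: e→q (+12), pos 2: n→p (+2), pos 3: t→f (+12) — repeating every 2. A repeating key of period 2 is used — shifts +2, +12 over and over.
Reversing it on etgqm: e−2=c, t−12=h, g−2=e, q−12=e, m−2=k.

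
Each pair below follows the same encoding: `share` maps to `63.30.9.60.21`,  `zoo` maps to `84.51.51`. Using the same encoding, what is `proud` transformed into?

54.60.51.69.18

With a=1..z=26, the number is 3·pos + 6.
On proud: p=16→54, r=18→60, o=15→51, u=21→69, d=4→18.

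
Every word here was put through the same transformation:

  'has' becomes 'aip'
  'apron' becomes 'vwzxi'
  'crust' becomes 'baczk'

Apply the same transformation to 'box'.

fwj

The output letters match the input read backwards, each shifted +8: has reversed is sah. Two steps: reverse the string, then apply a Caesar shift of +8.
Applying it to box: reverse → xob; then shift: x+8=f, o+8=w, b+8=j.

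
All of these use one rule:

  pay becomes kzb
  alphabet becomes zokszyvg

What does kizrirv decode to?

prairie

Each pair mirrors across the alphabet (p↔k, a↔z, y↔b): positions sum to 25. Letters are reflected about the middle of the alphabet (position → 25−position): Atbash.
Undoing it on kizrirv: k↔p, i↔r, z↔a, r↔i, i↔r, r↔i, v↔e.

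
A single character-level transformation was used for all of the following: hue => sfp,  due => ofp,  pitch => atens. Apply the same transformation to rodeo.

czopz

Compare letters: h→s is +11, u→f is +11, e→p is +11 — a constant shift. It's a constant shift of +11 (ROT11).
Applying it to rodeo: r+11=c, o+11=z, d+11=o, e+11=p, o+11=z.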